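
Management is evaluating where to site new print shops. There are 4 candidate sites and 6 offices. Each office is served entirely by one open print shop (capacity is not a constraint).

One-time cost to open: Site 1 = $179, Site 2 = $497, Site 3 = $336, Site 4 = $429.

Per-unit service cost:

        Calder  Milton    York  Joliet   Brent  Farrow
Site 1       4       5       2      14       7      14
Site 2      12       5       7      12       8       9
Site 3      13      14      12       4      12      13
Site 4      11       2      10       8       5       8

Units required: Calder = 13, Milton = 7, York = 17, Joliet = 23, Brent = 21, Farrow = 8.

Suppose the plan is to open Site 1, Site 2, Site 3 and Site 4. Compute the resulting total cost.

Total cost: 1802

Each office is assigned to its cheapest site among the open ones.
{Site 1, Site 2, Site 3, Site 4}: Calder→Site 1 4·13=52, Milton→Site 4 2·7=14, York→Site 1 2·17=34, Joliet→Site 3 4·23=92, Brent→Site 4 5·21=105, Farrow→Site 4 8·8=64. Service 361; fixed 1441; total 1802.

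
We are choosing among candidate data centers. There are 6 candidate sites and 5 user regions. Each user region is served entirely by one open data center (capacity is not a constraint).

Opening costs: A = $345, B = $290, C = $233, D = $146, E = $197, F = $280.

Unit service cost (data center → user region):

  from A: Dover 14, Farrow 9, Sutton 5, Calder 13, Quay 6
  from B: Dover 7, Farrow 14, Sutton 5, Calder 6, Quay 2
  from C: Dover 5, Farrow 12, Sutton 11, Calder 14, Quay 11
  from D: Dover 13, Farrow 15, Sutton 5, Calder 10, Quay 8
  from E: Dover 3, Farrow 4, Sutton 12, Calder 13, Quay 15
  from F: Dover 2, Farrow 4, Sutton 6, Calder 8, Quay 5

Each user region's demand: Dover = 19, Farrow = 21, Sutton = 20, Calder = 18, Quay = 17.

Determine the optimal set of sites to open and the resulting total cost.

Open F only; minimum total cost 751.

For any fixed open set, each user region goes to its cheapest open site; total = fixed + service.
{F}: Dover→F 2·19=38, Farrow→F 4·21=84, Sutton→F 6·20=120, Calder→F 8·18=144, Quay→F 5·17=85. Service 471; fixed 280; total 751.
{B, E}: Dover→E 3·19=57, Farrow→E 4·21=84, Sutton→B 5·20=100, Calder→B 6·18=108, Quay→B 2·17=34. Service 383; fixed 487; total 870.
{D, F}: Dover→F 2·19=38, Farrow→F 4·21=84, Sutton→D 5·20=100, Calder→F 8·18=144, Quay→F 5·17=85. Service 451; fixed 426; total 877.
{A, B, C, D, E, F}: Dover→F 2·19=38, Farrow→E 4·21=84, Sutton→A 5·20=100, Calder→B 6·18=108, Quay→B 2·17=34. Service 364; fixed 1491; total 1855.
No other subset beats 751.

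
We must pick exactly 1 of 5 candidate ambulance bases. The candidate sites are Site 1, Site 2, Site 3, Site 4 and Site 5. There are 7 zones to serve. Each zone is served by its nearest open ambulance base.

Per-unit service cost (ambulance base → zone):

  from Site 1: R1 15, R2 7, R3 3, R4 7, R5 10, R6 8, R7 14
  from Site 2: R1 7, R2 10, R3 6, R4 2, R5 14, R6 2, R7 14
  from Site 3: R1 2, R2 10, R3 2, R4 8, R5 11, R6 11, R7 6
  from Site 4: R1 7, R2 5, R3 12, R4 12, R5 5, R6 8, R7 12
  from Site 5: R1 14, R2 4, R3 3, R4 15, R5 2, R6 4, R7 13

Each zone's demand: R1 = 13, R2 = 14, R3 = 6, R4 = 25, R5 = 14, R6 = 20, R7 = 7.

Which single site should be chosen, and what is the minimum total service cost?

Choose Site 2 only; total service cost 651.

With exactly 1 open, each zone uses its cheapest among the chosen.
{Site 2}: R1→Site 2 7·13=91, R2→Site 2 10·14=140, R3→Site 2 6·6=36, R4→Site 2 2·25=50, R5→Site 2 14·14=196, R6→Site 2 2·20=40, R7→Site 2 14·7=98. Service cost 651.
{Site 3}: service cost 794
{Site 5}: service cost 830
Among all 5 size-1 choices, {Site 2} is lowest.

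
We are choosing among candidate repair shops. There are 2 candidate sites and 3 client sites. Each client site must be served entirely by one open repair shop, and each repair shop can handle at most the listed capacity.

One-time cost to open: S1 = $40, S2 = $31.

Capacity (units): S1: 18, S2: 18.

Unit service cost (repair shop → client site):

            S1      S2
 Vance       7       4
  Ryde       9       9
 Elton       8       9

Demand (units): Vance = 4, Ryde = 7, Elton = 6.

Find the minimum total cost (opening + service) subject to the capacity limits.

Open {S2}: Vance→S2 4·4=16, Ryde→S2 9·7=63, Elton→S2 9·6=54.
Loads: S2 carries 17/18. Service 133; fixed 31; total 164.
Next best feasible plan costs 179.

Minimum total cost: 164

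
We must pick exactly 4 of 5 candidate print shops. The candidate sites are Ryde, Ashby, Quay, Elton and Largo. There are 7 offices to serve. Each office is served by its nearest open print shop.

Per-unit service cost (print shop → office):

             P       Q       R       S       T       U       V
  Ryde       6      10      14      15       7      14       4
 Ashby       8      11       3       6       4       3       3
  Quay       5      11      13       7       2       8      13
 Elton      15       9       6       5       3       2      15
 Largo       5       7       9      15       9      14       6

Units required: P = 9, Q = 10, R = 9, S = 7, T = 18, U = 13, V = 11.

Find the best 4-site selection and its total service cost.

With exactly 4 open, each office uses its cheapest among the chosen.
{Ashby, Quay, Elton, Largo}: P→Quay 5·9=45, Q→Largo 7·10=70, R→Ashby 3·9=27, S→Elton 5·7=35, T→Quay 2·18=36, U→Elton 2·13=26, V→Ashby 3·11=33. Service cost 272.
{Ryde, Ashby, Elton, Largo}: service cost 290
{Ryde, Ashby, Quay, Elton}: service cost 292
Among all 5 size-4 choices, {Ashby, Quay, Elton, Largo} is lowest.

Choose Ashby, Quay, Elton and Largo; total service cost 272.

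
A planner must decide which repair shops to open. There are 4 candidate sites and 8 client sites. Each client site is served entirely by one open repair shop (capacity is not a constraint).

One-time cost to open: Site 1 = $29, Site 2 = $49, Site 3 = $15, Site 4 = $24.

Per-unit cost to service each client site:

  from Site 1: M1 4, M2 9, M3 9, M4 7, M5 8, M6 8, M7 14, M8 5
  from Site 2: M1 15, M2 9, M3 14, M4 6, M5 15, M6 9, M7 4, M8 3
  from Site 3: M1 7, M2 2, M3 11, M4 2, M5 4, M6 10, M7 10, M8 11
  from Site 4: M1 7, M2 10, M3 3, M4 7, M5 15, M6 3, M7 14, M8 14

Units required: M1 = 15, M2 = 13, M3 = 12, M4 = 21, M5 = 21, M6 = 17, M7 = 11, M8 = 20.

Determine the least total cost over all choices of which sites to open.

Minimum total cost: 520

For any fixed open set, each client site goes to its cheapest open site; total = fixed + service.
{Site 1, Site 2, Site 3, Site 4}: M1→Site 1 4·15=60, M2→Site 3 2·13=26, M3→Site 4 3·12=36, M4→Site 3 2·21=42, M5→Site 3 4·21=84, M6→Site 4 3·17=51, M7→Site 2 4·11=44, M8→Site 2 3·20=60. Service 403; fixed 117; total 520.
{Site 2, Site 3, Site 4}: service 448 + fixed 88 = 536
{Site 1, Site 3, Site 4}: service 509 + fixed 68 = 577
{Site 3}: M1→Site 3 7·15=105, M2→Site 3 2·13=26, M3→Site 3 11·12=132, M4→Site 3 2·21=42, M5→Site 3 4·21=84, M6→Site 3 10·17=170, M7→Site 3 10·11=110, M8→Site 3 11·20=220. Service 889; fixed 15; total 904.
No other subset beats 520.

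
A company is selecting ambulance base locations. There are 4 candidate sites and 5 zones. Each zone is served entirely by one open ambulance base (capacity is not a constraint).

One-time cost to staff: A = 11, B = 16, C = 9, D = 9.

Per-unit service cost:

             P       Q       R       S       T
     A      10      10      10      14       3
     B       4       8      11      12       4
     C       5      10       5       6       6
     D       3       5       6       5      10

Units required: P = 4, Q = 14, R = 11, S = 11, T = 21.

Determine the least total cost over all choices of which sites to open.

Minimum total cost: 284

For any fixed open set, each zone goes to its cheapest open site; total = fixed + service.
{A, C, D}: P→D 3·4=12, Q→D 5·14=70, R→C 5·11=55, S→D 5·11=55, T→A 3·21=63. Service 255; fixed 29; total 284.
{A, D}: service 266 + fixed 20 = 286
{A, B, C, D}: service 255 + fixed 45 = 300
{C}: P→C 5·4=20, Q→C 10·14=140, R→C 5·11=55, S→C 6·11=66, T→C 6·21=126. Service 407; fixed 9; total 416.
No other subset beats 284.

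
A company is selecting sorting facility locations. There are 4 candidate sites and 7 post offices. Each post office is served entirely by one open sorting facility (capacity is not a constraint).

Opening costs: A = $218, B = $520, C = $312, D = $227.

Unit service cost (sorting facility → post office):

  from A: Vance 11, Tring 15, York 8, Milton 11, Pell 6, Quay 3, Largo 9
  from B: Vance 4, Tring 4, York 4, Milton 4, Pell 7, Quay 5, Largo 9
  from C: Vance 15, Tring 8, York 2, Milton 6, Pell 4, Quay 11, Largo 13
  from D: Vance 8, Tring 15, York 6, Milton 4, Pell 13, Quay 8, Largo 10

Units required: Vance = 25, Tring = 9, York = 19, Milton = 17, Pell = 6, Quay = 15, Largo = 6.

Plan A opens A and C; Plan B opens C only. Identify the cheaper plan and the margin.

Plan A is cheaper by 26.

Plan A: {A, C}: Vance→A 11·25=275, Tring→C 8·9=72, York→C 2·19=38, Milton→C 6·17=102, Pell→C 4·6=24, Quay→A 3·15=45, Largo→A 9·6=54. Service 610; fixed 530; total 1140.
Plan B: {C}: Vance→C 15·25=375, Tring→C 8·9=72, York→C 2·19=38, Milton→C 6·17=102, Pell→C 4·6=24, Quay→C 11·15=165, Largo→C 13·6=78. Service 854; fixed 312; total 1166.
Difference: |1140 − 1166| = 26.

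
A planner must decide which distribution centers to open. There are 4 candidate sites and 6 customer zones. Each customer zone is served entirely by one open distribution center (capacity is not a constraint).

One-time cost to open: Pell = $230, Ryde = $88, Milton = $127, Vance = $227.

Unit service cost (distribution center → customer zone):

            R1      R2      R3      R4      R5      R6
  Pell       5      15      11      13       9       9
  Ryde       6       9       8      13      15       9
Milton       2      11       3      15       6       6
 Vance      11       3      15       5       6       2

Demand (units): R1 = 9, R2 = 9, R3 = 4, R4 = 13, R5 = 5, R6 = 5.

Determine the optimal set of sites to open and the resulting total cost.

For any fixed open set, each customer zone goes to its cheapest open site; total = fixed + service.
{Milton}: R1→Milton 2·9=18, R2→Milton 11·9=99, R3→Milton 3·4=12, R4→Milton 15·13=195, R5→Milton 6·5=30, R6→Milton 6·5=30. Service 384; fixed 127; total 511.
{Milton, Vance}: service 162 + fixed 354 = 516
{Vance}: R1→Vance 11·9=99, R2→Vance 3·9=27, R3→Vance 15·4=60, R4→Vance 5·13=65, R5→Vance 6·5=30, R6→Vance 2·5=10. Service 291; fixed 227; total 518.
{Pell, Ryde, Milton, Vance}: R1→Milton 2·9=18, R2→Vance 3·9=27, R3→Milton 3·4=12, R4→Vance 5·13=65, R5→Milton 6·5=30, R6→Vance 2·5=10. Service 162; fixed 672; total 834.
No other subset beats 511.

Open Milton only; minimum total cost 511.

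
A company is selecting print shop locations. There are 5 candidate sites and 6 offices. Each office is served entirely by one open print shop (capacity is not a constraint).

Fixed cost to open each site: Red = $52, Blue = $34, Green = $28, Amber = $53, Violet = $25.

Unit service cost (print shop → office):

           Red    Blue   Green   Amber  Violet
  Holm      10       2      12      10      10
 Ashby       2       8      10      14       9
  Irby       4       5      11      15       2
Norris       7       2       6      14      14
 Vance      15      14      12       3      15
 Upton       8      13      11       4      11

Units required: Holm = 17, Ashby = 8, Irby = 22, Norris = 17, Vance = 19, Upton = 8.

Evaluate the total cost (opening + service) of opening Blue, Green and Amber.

Total cost: 446

Each office is assigned to its cheapest site among the open ones.
{Blue, Green, Amber}: Holm→Blue 2·17=34, Ashby→Blue 8·8=64, Irby→Blue 5·22=110, Norris→Blue 2·17=34, Vance→Amber 3·19=57, Upton→Amber 4·8=32. Service 331; fixed 115; total 446.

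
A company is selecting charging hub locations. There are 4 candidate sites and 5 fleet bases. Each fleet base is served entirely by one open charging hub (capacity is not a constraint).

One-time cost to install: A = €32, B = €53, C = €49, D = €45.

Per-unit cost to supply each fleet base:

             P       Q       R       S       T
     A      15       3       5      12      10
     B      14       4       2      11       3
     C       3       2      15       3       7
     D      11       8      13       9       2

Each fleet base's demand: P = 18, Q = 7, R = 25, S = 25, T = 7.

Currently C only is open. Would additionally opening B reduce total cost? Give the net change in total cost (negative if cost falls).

Yes — net change −300 (cost falls by 300).

Current service cost with {C}: 567.
Adding B: each fleet base re-picks its cheapest; new service cost 214, saving 353.
Extra fixed cost: 53. Net change = 53 − 353 = -300.
(Totals: 616 → 316.)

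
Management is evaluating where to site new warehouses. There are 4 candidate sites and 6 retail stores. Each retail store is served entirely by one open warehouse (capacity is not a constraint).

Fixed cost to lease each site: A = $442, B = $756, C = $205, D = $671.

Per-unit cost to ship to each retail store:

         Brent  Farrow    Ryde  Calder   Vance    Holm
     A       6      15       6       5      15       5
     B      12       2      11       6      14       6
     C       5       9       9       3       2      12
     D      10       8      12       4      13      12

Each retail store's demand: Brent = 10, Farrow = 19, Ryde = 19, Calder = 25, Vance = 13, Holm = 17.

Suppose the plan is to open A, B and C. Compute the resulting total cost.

Total cost: 1791

Each retail store is assigned to its cheapest site among the open ones.
{A, B, C}: Brent→C 5·10=50, Farrow→B 2·19=38, Ryde→A 6·19=114, Calder→C 3·25=75, Vance→C 2·13=26, Holm→A 5·17=85. Service 388; fixed 1403; total 1791.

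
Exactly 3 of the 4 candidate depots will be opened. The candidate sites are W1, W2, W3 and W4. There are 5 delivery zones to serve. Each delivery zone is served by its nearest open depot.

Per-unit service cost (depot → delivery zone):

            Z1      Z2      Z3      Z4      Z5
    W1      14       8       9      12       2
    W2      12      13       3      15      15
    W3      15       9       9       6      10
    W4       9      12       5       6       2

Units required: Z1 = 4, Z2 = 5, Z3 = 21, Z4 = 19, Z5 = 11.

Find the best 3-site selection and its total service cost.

With exactly 3 open, each delivery zone uses its cheapest among the chosen.
{W1, W2, W4}: Z1→W4 9·4=36, Z2→W1 8·5=40, Z3→W2 3·21=63, Z4→W4 6·19=114, Z5→W1 2·11=22. Service cost 275.
{W2, W3, W4}: service cost 280
{W1, W2, W3}: service cost 287
Among all 4 size-3 choices, {W1, W2, W4} is lowest.

Choose W1, W2 and W4; total service cost 275.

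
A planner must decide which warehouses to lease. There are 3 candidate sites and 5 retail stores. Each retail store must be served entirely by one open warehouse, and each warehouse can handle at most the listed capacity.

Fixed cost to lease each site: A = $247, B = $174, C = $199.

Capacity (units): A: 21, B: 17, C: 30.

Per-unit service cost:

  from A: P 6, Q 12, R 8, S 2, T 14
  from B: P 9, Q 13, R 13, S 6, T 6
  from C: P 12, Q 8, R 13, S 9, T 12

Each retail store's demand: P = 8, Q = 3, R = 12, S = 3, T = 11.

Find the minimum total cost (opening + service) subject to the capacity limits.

Minimum total cost: 688

Open {A, B}: P→A 6·8=48, Q→B 13·3=39, R→A 8·12=96, S→B 6·3=18, T→B 6·11=66.
Loads: A carries 20/21, B carries 17/17. Service 267; fixed 421; total 688.
Next best feasible plan costs 733.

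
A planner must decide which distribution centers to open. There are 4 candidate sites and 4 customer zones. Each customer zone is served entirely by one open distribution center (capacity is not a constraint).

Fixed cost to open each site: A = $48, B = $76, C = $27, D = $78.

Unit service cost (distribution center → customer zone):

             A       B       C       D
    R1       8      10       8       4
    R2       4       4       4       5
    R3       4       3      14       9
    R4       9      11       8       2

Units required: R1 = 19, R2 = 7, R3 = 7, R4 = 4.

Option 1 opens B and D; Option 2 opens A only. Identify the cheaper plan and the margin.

Option 1 is cheaper by 5.

Option 1: {B, D}: R1→D 4·19=76, R2→B 4·7=28, R3→B 3·7=21, R4→D 2·4=8. Service 133; fixed 154; total 287.
Option 2: {A}: R1→A 8·19=152, R2→A 4·7=28, R3→A 4·7=28, R4→A 9·4=36. Service 244; fixed 48; total 292.
Difference: |287 − 292| = 5.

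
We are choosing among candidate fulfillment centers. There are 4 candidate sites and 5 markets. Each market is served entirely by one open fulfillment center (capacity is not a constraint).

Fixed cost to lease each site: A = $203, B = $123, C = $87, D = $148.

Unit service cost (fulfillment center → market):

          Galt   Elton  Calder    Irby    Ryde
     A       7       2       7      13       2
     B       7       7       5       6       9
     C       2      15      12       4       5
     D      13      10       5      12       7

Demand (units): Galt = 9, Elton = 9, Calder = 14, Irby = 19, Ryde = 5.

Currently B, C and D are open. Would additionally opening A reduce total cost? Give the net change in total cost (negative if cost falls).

Current service cost with {B, C, D}: 252.
Adding A: each market re-picks its cheapest; new service cost 192, saving 60.
Extra fixed cost: 203. Net change = 203 − 60 = 143.
(Totals: 610 → 753.)

No — net change +143 (cost rises by 143).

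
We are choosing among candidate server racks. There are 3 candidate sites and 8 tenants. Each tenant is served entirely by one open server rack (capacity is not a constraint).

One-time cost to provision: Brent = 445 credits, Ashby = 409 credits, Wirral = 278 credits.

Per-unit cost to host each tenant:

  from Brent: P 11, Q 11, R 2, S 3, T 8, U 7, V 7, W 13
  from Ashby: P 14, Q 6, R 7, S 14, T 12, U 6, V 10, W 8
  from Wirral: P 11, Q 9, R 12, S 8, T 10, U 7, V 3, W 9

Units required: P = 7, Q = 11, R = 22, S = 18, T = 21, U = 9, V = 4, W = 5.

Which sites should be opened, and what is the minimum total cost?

For any fixed open set, each tenant goes to its cheapest open site; total = fixed + service.
{Brent}: P→Brent 11·7=77, Q→Brent 11·11=121, R→Brent 2·22=44, S→Brent 3·18=54, T→Brent 8·21=168, U→Brent 7·9=63, V→Brent 7·4=28, W→Brent 13·5=65. Service 620; fixed 445; total 1065.
{Wirral}: service 914 + fixed 278 = 1192
{Brent, Wirral}: P→Brent 11·7=77, Q→Wirral 9·11=99, R→Brent 2·22=44, S→Brent 3·18=54, T→Brent 8·21=168, U→Brent 7·9=63, V→Wirral 3·4=12, W→Wirral 9·5=45. Service 562; fixed 723; total 1285.
{Brent, Ashby, Wirral}: P→Brent 11·7=77, Q→Ashby 6·11=66, R→Brent 2·22=44, S→Brent 3·18=54, T→Brent 8·21=168, U→Ashby 6·9=54, V→Wirral 3·4=12, W→Ashby 8·5=40. Service 515; fixed 1132; total 1647.
No other subset beats 1065.

Open Brent only; minimum total cost 1065.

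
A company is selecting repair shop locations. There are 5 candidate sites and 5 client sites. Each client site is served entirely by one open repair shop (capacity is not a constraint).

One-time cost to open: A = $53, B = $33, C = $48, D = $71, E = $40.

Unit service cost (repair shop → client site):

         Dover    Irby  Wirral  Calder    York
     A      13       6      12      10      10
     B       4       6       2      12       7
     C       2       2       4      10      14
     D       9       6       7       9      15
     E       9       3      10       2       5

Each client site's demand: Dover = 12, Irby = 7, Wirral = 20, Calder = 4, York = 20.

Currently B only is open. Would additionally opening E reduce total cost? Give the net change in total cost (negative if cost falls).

Yes — net change −61 (cost falls by 61).

Current service cost with {B}: 318.
Adding E: each client site re-picks its cheapest; new service cost 217, saving 101.
Extra fixed cost: 40. Net change = 40 − 101 = -61.
(Totals: 351 → 290.)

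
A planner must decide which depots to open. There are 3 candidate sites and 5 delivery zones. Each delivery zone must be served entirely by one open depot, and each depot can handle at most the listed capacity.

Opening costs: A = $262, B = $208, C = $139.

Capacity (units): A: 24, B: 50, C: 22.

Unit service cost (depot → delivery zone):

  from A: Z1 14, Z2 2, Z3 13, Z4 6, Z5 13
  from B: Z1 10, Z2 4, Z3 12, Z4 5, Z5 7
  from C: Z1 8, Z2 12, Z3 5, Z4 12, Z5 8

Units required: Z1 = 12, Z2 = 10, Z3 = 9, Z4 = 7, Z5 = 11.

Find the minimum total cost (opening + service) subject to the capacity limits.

Open {B}: Z1→B 10·12=120, Z2→B 4·10=40, Z3→B 12·9=108, Z4→B 5·7=35, Z5→B 7·11=77.
Loads: B carries 49/50. Service 380; fixed 208; total 588.
Next best feasible plan costs 640.

Minimum total cost: 588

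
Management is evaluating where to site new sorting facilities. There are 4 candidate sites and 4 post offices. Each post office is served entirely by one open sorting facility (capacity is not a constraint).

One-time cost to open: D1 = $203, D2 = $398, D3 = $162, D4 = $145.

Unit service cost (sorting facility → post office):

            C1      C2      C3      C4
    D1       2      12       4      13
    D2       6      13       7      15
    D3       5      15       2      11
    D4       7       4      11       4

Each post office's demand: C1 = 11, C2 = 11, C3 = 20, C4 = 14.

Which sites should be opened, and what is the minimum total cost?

For any fixed open set, each post office goes to its cheapest open site; total = fixed + service.
{D3, D4}: C1→D3 5·11=55, C2→D4 4·11=44, C3→D3 2·20=40, C4→D4 4·14=56. Service 195; fixed 307; total 502.
{D4}: C1→D4 7·11=77, C2→D4 4·11=44, C3→D4 11·20=220, C4→D4 4·14=56. Service 397; fixed 145; total 542.
{D1, D4}: C1→D1 2·11=22, C2→D4 4·11=44, C3→D1 4·20=80, C4→D4 4·14=56. Service 202; fixed 348; total 550.
{D1, D2, D3, D4}: service 162 + fixed 908 = 1070
(All 15 nonempty subsets were checked; D3 and D4 is lowest.)

Open D3 and D4; minimum total cost 502.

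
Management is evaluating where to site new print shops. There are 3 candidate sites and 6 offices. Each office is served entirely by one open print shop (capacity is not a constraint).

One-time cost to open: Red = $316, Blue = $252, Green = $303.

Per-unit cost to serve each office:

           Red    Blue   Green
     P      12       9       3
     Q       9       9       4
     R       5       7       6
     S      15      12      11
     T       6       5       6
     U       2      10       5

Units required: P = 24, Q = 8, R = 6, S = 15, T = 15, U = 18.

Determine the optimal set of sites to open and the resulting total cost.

Open Green only; minimum total cost 788.

For any fixed open set, each office goes to its cheapest open site; total = fixed + service.
{Green}: P→Green 3·24=72, Q→Green 4·8=32, R→Green 6·6=36, S→Green 11·15=165, T→Green 6·15=90, U→Green 5·18=90. Service 485; fixed 303; total 788.
{Blue}: service 765 + fixed 252 = 1017
{Blue, Green}: service 470 + fixed 555 = 1025
{Red, Blue, Green}: P→Green 3·24=72, Q→Green 4·8=32, R→Red 5·6=30, S→Green 11·15=165, T→Blue 5·15=75, U→Red 2·18=36. Service 410; fixed 871; total 1281.
No other subset beats 788.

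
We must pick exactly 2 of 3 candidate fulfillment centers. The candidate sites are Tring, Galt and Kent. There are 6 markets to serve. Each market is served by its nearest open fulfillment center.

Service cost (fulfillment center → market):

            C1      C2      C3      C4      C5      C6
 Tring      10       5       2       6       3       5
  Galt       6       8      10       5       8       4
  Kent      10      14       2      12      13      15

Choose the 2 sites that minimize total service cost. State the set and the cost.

Choose Tring and Galt; total service cost 25.

With exactly 2 open, each market uses its cheapest among the chosen.
{Tring, Galt}: C1→Galt 6, C2→Tring 5, C3→Tring 2, C4→Galt 5, C5→Tring 3, C6→Galt 4. Service cost 25.
{Tring, Kent}: service cost 31
{Galt, Kent}: service cost 33
Among all 3 size-2 choices, {Tring, Galt} is lowest.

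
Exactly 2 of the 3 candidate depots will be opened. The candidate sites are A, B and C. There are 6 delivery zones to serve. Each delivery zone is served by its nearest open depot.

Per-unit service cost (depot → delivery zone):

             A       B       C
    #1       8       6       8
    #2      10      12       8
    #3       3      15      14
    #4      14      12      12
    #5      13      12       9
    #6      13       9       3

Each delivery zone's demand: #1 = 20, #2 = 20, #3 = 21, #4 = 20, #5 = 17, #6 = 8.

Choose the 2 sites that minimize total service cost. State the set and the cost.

Choose A and C; total service cost 800.

With exactly 2 open, each delivery zone uses its cheapest among the chosen.
{A, C}: #1→A 8·20=160, #2→C 8·20=160, #3→A 3·21=63, #4→C 12·20=240, #5→C 9·17=153, #6→C 3·8=24. Service cost 800.
{A, B}: service cost 899
{B, C}: service cost 991
Among all 3 size-2 choices, {A, C} is lowest.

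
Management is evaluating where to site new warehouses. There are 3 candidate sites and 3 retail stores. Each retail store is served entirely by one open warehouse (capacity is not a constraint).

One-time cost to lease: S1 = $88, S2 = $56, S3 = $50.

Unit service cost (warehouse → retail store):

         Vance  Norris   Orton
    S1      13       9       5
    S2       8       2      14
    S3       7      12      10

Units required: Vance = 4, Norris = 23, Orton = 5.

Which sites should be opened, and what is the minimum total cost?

For any fixed open set, each retail store goes to its cheapest open site; total = fixed + service.
{S2}: Vance→S2 8·4=32, Norris→S2 2·23=46, Orton→S2 14·5=70. Service 148; fixed 56; total 204.
{S2, S3}: service 124 + fixed 106 = 230
{S1, S2}: service 103 + fixed 144 = 247
{S1, S2, S3}: Vance→S3 7·4=28, Norris→S2 2·23=46, Orton→S1 5·5=25. Service 99; fixed 194; total 293.
No other subset beats 204.

Open S2 only; minimum total cost 204.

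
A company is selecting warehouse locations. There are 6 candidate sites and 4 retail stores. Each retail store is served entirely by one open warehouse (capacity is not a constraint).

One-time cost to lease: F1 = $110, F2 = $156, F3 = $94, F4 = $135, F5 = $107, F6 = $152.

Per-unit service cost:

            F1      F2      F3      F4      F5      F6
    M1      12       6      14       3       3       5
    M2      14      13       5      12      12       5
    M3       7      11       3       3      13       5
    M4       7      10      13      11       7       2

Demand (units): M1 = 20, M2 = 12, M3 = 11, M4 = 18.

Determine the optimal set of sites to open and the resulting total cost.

For any fixed open set, each retail store goes to its cheapest open site; total = fixed + service.
{F6}: M1→F6 5·20=100, M2→F6 5·12=60, M3→F6 5·11=55, M4→F6 2·18=36. Service 251; fixed 152; total 403.
{F5, F6}: service 211 + fixed 259 = 470
{F3, F6}: service 229 + fixed 246 = 475
{F1, F2, F3, F4, F5, F6}: M1→F4 3·20=60, M2→F3 5·12=60, M3→F3 3·11=33, M4→F6 2·18=36. Service 189; fixed 754; total 943.
No other subset beats 403.

Open F6 only; minimum total cost 403.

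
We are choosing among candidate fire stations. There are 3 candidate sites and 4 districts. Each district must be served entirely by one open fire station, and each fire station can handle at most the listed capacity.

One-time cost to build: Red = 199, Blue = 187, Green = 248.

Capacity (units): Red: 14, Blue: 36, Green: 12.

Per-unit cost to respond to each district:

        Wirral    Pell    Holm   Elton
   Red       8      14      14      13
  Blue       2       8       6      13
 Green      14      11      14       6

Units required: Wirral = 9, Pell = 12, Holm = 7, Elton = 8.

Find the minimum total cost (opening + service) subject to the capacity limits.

Minimum total cost: 447

Open {Blue}: Wirral→Blue 2·9=18, Pell→Blue 8·12=96, Holm→Blue 6·7=42, Elton→Blue 13·8=104.
Loads: Blue carries 36/36. Service 260; fixed 187; total 447.
Next best feasible plan costs 639.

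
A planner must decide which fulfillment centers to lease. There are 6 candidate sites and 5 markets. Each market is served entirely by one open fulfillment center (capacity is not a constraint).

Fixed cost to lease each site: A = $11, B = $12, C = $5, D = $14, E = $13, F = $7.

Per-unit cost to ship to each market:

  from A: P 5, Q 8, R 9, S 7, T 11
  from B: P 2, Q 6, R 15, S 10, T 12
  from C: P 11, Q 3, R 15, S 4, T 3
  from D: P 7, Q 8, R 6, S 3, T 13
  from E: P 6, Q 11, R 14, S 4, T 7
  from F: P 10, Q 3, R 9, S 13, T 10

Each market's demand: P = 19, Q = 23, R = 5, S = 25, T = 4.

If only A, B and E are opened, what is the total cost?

Each market is assigned to its cheapest site among the open ones.
{A, B, E}: P→B 2·19=38, Q→B 6·23=138, R→A 9·5=45, S→E 4·25=100, T→E 7·4=28. Service 349; fixed 36; total 385.

Total cost: 385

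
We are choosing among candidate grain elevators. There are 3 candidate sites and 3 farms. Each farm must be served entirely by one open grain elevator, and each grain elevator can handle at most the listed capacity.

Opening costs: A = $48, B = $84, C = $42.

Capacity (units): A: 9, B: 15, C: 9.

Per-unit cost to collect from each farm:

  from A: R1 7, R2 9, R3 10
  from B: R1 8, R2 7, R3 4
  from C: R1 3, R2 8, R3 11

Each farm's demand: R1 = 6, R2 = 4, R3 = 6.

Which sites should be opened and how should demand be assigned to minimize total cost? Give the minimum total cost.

Minimum total cost: 196

Open {B, C}: R1→C 3·6=18, R2→B 7·4=28, R3→B 4·6=24.
Loads: B carries 10/15, C carries 6/9. Service 70; fixed 126; total 196.
Next best feasible plan costs 226.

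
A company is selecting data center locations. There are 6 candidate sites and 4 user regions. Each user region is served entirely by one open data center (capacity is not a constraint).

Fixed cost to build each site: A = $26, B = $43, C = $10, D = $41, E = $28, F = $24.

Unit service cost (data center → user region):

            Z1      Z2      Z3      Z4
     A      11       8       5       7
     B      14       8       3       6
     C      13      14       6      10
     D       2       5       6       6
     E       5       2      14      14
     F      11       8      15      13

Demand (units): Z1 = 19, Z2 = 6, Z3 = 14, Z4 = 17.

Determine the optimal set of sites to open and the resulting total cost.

Open D only; minimum total cost 295.

For any fixed open set, each user region goes to its cheapest open site; total = fixed + service.
{D}: Z1→D 2·19=38, Z2→D 5·6=30, Z3→D 6·14=84, Z4→D 6·17=102. Service 254; fixed 41; total 295.
{B, D}: Z1→D 2·19=38, Z2→D 5·6=30, Z3→B 3·14=42, Z4→B 6·17=102. Service 212; fixed 84; total 296.
{C, D}: service 254 + fixed 51 = 305
{A, B, C, D, E, F}: Z1→D 2·19=38, Z2→E 2·6=12, Z3→B 3·14=42, Z4→B 6·17=102. Service 194; fixed 172; total 366.
No other subset beats 295.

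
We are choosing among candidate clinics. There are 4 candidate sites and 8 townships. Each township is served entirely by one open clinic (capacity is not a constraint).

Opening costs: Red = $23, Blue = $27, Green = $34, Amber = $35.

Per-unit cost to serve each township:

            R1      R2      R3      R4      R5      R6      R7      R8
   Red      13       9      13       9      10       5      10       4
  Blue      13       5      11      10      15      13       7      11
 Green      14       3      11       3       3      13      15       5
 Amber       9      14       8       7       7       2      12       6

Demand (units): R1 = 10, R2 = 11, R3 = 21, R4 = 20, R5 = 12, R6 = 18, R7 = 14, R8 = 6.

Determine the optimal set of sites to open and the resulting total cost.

For any fixed open set, each township goes to its cheapest open site; total = fixed + service.
{Blue, Green, Amber}: R1→Amber 9·10=90, R2→Green 3·11=33, R3→Amber 8·21=168, R4→Green 3·20=60, R5→Green 3·12=36, R6→Amber 2·18=36, R7→Blue 7·14=98, R8→Green 5·6=30. Service 551; fixed 96; total 647.
{Red, Blue, Green, Amber}: service 545 + fixed 119 = 664
{Red, Green, Amber}: service 587 + fixed 92 = 679
{Red}: R1→Red 13·10=130, R2→Red 9·11=99, R3→Red 13·21=273, R4→Red 9·20=180, R5→Red 10·12=120, R6→Red 5·18=90, R7→Red 10·14=140, R8→Red 4·6=24. Service 1056; fixed 23; total 1079.
No other subset beats 647.

Open Blue, Green and Amber; minimum total cost 647.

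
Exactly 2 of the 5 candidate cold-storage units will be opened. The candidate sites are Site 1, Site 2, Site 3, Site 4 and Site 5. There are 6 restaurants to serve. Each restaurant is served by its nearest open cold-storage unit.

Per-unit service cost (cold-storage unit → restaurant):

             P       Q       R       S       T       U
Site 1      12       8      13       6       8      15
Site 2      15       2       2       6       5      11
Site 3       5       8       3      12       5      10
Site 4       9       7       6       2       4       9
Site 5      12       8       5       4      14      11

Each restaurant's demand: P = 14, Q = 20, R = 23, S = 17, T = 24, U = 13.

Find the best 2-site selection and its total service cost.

With exactly 2 open, each restaurant uses its cheapest among the chosen.
{Site 2, Site 4}: P→Site 4 9·14=126, Q→Site 2 2·20=40, R→Site 2 2·23=46, S→Site 4 2·17=34, T→Site 4 4·24=96, U→Site 4 9·13=117. Service cost 459.
{Site 2, Site 3}: service cost 508
{Site 3, Site 4}: service cost 526
Among all 10 size-2 choices, {Site 2, Site 4} is lowest.

Choose Site 2 and Site 4; total service cost 459.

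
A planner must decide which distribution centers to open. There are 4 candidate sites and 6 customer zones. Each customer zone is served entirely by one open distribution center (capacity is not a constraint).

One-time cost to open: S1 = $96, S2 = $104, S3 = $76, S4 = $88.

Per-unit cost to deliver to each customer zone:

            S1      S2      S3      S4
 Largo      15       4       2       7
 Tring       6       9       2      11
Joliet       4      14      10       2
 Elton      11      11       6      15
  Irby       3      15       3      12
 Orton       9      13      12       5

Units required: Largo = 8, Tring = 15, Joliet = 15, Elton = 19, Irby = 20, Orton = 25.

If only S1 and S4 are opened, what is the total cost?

Each customer zone is assigned to its cheapest site among the open ones.
{S1, S4}: Largo→S4 7·8=56, Tring→S1 6·15=90, Joliet→S4 2·15=30, Elton→S1 11·19=209, Irby→S1 3·20=60, Orton→S4 5·25=125. Service 570; fixed 184; total 754.

Total cost: 754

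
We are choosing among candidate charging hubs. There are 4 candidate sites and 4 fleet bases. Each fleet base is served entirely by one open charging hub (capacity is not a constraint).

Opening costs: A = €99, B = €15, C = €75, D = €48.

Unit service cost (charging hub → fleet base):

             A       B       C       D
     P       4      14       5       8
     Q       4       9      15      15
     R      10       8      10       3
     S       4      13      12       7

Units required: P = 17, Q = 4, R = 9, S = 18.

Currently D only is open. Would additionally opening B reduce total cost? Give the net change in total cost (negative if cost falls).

Current service cost with {D}: 349.
Adding B: each fleet base re-picks its cheapest; new service cost 325, saving 24.
Extra fixed cost: 15. Net change = 15 − 24 = -9.
(Totals: 397 → 388.)

Yes — net change −9 (cost falls by 9).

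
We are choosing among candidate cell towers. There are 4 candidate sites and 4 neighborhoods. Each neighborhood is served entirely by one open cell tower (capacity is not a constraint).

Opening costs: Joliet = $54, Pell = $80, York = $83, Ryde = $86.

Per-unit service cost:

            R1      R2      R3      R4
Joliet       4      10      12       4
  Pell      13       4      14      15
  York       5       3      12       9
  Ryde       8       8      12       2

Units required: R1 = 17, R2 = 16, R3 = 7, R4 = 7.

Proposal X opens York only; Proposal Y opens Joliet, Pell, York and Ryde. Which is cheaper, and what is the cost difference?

Proposal X is cheaper by 154.

Proposal X: {York}: R1→York 5·17=85, R2→York 3·16=48, R3→York 12·7=84, R4→York 9·7=63. Service 280; fixed 83; total 363.
Proposal Y: {Joliet, Pell, York, Ryde}: R1→Joliet 4·17=68, R2→York 3·16=48, R3→Joliet 12·7=84, R4→Ryde 2·7=14. Service 214; fixed 303; total 517.
Difference: |363 − 517| = 154.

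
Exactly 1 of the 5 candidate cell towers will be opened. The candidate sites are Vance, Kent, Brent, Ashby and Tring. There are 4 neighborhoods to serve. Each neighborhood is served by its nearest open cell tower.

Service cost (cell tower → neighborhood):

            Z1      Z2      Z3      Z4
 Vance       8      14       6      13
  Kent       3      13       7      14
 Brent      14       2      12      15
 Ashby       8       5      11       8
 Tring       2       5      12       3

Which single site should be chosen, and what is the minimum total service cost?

With exactly 1 open, each neighborhood uses its cheapest among the chosen.
{Tring}: Z1→Tring 2, Z2→Tring 5, Z3→Tring 12, Z4→Tring 3. Service cost 22.
{Ashby}: service cost 32
{Kent}: service cost 37
Among all 5 size-1 choices, {Tring} is lowest.

Choose Tring only; total service cost 22.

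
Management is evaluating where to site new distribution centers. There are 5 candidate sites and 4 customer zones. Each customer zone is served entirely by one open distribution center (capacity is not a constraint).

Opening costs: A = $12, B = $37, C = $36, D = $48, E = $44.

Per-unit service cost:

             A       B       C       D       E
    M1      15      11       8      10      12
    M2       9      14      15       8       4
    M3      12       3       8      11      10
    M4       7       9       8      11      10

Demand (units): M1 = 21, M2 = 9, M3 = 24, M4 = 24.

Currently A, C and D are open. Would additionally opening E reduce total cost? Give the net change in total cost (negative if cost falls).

Current service cost with {A, C, D}: 600.
Adding E: each customer zone re-picks its cheapest; new service cost 564, saving 36.
Extra fixed cost: 44. Net change = 44 − 36 = 8.
(Totals: 696 → 704.)

No — net change +8 (cost rises by 8).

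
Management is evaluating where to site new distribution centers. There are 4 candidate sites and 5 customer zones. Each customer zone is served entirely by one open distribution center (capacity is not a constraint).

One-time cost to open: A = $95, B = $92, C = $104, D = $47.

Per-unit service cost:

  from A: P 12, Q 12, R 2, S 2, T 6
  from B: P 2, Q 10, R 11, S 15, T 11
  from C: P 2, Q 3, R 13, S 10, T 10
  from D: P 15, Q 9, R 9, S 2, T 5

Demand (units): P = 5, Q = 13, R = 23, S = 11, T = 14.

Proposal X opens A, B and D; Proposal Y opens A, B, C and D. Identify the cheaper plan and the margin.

Proposal X: {A, B, D}: P→B 2·5=10, Q→D 9·13=117, R→A 2·23=46, S→A 2·11=22, T→D 5·14=70. Service 265; fixed 234; total 499.
Proposal Y: {A, B, C, D}: P→B 2·5=10, Q→C 3·13=39, R→A 2·23=46, S→A 2·11=22, T→D 5·14=70. Service 187; fixed 338; total 525.
Difference: |499 − 525| = 26.

Proposal X is cheaper by 26.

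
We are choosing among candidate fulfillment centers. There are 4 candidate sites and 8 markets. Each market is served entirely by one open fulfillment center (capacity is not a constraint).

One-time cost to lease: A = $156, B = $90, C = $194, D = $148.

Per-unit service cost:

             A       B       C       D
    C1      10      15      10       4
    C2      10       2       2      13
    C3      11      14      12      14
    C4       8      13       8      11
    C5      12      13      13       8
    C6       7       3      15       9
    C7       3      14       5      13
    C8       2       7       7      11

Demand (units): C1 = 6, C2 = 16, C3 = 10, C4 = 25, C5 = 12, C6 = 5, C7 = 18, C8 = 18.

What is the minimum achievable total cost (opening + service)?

Minimum total cost: 897

For any fixed open set, each market goes to its cheapest open site; total = fixed + service.
{A, B}: C1→A 10·6=60, C2→B 2·16=32, C3→A 11·10=110, C4→A 8·25=200, C5→A 12·12=144, C6→B 3·5=15, C7→A 3·18=54, C8→A 2·18=36. Service 651; fixed 246; total 897.
{A}: service 799 + fixed 156 = 955
{A, B, D}: C1→D 4·6=24, C2→B 2·16=32, C3→A 11·10=110, C4→A 8·25=200, C5→D 8·12=96, C6→B 3·5=15, C7→A 3·18=54, C8→A 2·18=36. Service 567; fixed 394; total 961.
{A, B, C, D}: service 567 + fixed 588 = 1155
No other subset beats 897.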